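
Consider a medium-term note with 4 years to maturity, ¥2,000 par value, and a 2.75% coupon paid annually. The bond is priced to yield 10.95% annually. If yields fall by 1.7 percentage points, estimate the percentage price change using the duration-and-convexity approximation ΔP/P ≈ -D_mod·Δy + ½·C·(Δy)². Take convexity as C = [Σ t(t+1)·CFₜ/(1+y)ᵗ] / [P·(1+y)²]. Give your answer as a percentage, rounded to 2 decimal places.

With y = 0.1095:
  t   CF        PV=CF/(1+0.1095)^t    t·PV        t(t+1)·PV
  1        55.00        49.5719        49.5719          99.1438
  2        55.00        44.6795        89.3590         268.0769
  3        55.00        40.2699       120.8098         483.2390
  4     2,055.00     1,356.1340     5,424.5359      27,122.6797
  Σ                  1,490.6553     5,684.2765      27,973.1394
P = 1,490.6553; D_Mac = 3.81327 yrs; D_mod = 3.43693 yrs; C = 15.24437.
Duration effect: -3.43693 × (-0.017) = +0.058428
Convexity effect: 0.5 × 15.24437 × (-0.017)² = +0.0022028
ΔP/P ≈ +0.058428 + 0.0022028 = +0.060631 = +6.0631%.

+6.06%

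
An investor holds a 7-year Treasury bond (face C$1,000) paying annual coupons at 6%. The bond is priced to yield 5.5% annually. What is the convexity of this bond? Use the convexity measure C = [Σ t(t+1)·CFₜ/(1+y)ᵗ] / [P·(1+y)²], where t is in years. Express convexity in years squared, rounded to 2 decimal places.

40.21

With y = 0.055:
  t   CF        PV=CF/(1+0.055)^t    t·PV        t(t+1)·PV
  1        60.00        56.8720        56.8720         113.7441
  2        60.00        53.9071       107.8143         323.4429
  3        60.00        51.0968       153.2905         613.1618
  4        60.00        48.4330       193.7320         968.6601
  5        60.00        45.9081       229.5403       1,377.2418
  6        60.00        43.5147       261.0885       1,827.6195
  7     1,060.00       728.6830     5,100.7811      40,806.2490
  Σ                  1,028.4148     6,103.1187      46,030.1192
P = 1,028.4148.
Convexity = Σ t(t+1)·PV / [P·(1+y)²] = 46,030.1192 / (1,028.4148 × 1.113025) = 40.21322.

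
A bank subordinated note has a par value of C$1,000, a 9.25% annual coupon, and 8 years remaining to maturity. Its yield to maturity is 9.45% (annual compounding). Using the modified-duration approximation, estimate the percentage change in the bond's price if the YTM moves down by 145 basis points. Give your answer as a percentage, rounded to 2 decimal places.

+7.92%

Periodic yield y = 0.0945. Modified duration first:
  t   CF        PV=CF/(1+0.0945)^t    t·PV
  1        92.50        84.5135        84.5135
  2        92.50        77.2165       154.4330
  3        92.50        70.5496       211.6487
  4        92.50        64.4583       257.8331
  5        92.50        58.8929       294.4645
  6        92.50        53.8080       322.8482
  7        92.50        49.1622       344.1354
  8     1,092.50       530.5121     4,244.0970
  Σ                    989.1131     5,913.9735
P = 989.1131; D_Mac = 5.97907 yrs; D_mod = 5.97907/(1+0.0945) = 5.46283 yrs.
ΔP/P ≈ -D_mod · Δy = -5.46283 × (-0.0145) = +0.079211 = +7.9211%.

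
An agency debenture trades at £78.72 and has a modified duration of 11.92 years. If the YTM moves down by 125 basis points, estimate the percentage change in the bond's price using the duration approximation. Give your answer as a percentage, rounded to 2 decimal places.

Duration approximation: ΔP/P ≈ -D_mod · Δy = -11.92 × (-0.0125) = +0.149000.
As a percentage: +14.9000%.

+14.90%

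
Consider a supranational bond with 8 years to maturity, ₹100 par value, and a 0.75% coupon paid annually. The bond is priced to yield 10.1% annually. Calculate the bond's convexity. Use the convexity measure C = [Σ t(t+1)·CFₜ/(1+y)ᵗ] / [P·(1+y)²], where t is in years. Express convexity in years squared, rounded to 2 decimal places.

56.33

With y = 0.101:
  t   CF        PV=CF/(1+0.101)^t    t·PV        t(t+1)·PV
  1         0.75         0.6812         0.6812           1.3624
  2         0.75         0.6187         1.2374           3.7123
  3         0.75         0.5620         1.6859           6.7434
  4         0.75         0.5104         2.0416          10.2080
  5         0.75         0.4636         2.3179          13.9074
  6         0.75         0.4211         2.5263          17.6842
  7         0.75         0.3824         2.6770          21.4160
  8       100.75        46.6602       373.2815       3,359.5337
  Σ                     50.2995       386.4488       3,434.5674
P = 50.2995.
Convexity = Σ t(t+1)·PV / [P·(1+y)²] = 3,434.5674 / (50.2995 × 1.212201) = 56.32921.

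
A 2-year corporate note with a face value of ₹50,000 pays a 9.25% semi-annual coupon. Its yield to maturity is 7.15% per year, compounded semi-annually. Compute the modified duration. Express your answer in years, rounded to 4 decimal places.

1.8093 years

Periodic yield y = 0.03575. First find Macaulay duration:
  t   CF        PV=CF/(1+0.03575)^t    t·PV
  1     2,312.50     2,232.6816     2,232.6816
  2     2,312.50     2,155.6183     4,311.2366
  3     2,312.50     2,081.2148     6,243.6445
  4    52,312.50    45,455.4234   181,821.6936
  Σ                 51,924.9382   194,609.2564
P = 51,924.9382; Macaulay duration = 194,609.2564 / 51,924.9382 = 3.74790 half-year periods = 1.87395 years.
Modified duration = D_Mac / (1 + y) = 1.87395 / 1.03575 = 1.80927 years.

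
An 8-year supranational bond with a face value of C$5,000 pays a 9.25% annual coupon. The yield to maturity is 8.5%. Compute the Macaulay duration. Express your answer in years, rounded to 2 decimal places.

6.04 years

Periodic yield y = 0.085. Discount each cash flow and weight by its year:
  t   CF        PV=CF/(1+0.085)^t    t·PV
  1       462.50       426.2673       426.2673
  2       462.50       392.8731       785.7461
  3       462.50       362.0950     1,086.2850
  4       462.50       333.7281     1,334.9124
  5       462.50       307.5835     1,537.9175
  6       462.50       283.4871     1,700.9226
  7       462.50       261.2784     1,828.9491
  8     5,462.50     2,844.1569    22,753.2549
  Σ                  5,211.4694    31,454.2549
Price P = Σ PV = 5,211.4694.
Macaulay duration = Σ(t·PV) / P = 31,454.2549 / 5,211.4694 = 6.03558 years.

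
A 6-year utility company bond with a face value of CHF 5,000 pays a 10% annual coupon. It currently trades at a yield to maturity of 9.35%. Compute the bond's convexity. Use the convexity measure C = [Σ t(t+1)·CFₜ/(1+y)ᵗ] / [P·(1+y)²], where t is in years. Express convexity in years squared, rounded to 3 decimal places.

With y = 0.0935:
  t   CF        PV=CF/(1+0.0935)^t    t·PV        t(t+1)·PV
  1       500.00       457.2474       457.2474         914.4947
  2       500.00       418.1503       836.3006       2,508.9019
  3       500.00       382.3963     1,147.1888       4,588.7552
  4       500.00       349.6994     1,398.7975       6,993.9875
  5       500.00       319.7982     1,598.9912       9,593.9472
  6     5,500.00     3,216.9919    19,301.9513     135,113.6591
  Σ                  5,144.2834    24,740.4768     159,713.7456
P = 5,144.2834.
Convexity = Σ t(t+1)·PV / [P·(1+y)²] = 159,713.7456 / (5,144.2834 × 1.195742) = 25.96449.

25.964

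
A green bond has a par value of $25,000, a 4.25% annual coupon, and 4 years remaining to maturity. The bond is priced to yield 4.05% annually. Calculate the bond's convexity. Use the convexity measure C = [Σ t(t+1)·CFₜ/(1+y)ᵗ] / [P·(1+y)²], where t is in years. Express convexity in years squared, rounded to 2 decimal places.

With y = 0.0405:
  t   CF        PV=CF/(1+0.0405)^t    t·PV        t(t+1)·PV
  1     1,062.50     1,021.1437     1,021.1437       2,042.2874
  2     1,062.50       981.3971     1,962.7942       5,888.3826
  3     1,062.50       943.1976     2,829.5928      11,318.3711
  4    26,062.50    22,235.5427    88,942.1709     444,710.8545
  Σ                 25,181.2811    94,755.7016     463,959.8956
P = 25,181.2811.
Convexity = Σ t(t+1)·PV / [P·(1+y)²] = 463,959.8956 / (25,181.2811 × 1.082640) = 17.01839.

17.02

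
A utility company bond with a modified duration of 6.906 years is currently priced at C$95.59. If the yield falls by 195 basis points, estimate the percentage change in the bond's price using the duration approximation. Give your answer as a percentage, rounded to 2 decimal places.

Duration approximation: ΔP/P ≈ -D_mod · Δy = -6.906 × (-0.0195) = +0.134667.
As a percentage: +13.4667%.

+13.47%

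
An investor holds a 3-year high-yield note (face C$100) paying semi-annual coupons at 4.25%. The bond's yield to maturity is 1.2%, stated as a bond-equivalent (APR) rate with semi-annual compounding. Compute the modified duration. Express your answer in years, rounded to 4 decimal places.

2.8387 years

Periodic yield y = 0.006. First find Macaulay duration:
  t   CF        PV=CF/(1+0.006)^t    t·PV
  1        2.125         2.1123         2.1123
  2        2.125         2.0997         4.1995
  3        2.125         2.0872         6.2616
  4        2.125         2.0748         8.2990
  5        2.125         2.0624        10.3119
  6      102.125        98.5245       591.1469
  Σ                    108.9609       622.3313
P = 108.9609; Macaulay duration = 622.3313 / 108.9609 = 5.71151 half-year periods = 2.85576 years.
Modified duration = D_Mac / (1 + y) = 2.85576 / 1.006 = 2.83872 years.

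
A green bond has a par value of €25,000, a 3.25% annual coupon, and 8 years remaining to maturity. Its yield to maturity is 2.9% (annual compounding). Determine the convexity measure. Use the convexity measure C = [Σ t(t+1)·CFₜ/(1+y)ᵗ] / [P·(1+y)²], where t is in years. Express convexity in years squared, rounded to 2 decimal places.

58.82

With y = 0.029:
  t   CF        PV=CF/(1+0.029)^t    t·PV        t(t+1)·PV
  1       812.50       789.6016       789.6016       1,579.2031
  2       812.50       767.3484     1,534.6969       4,604.0907
  3       812.50       745.7225     2,237.1675       8,948.6700
  4       812.50       724.7060     2,898.8241      14,494.1205
  5       812.50       704.2818     3,521.4092      21,128.4555
  6       812.50       684.4333     4,106.5997      28,746.1979
  7       812.50       665.1441     4,656.0087      37,248.0699
  8    25,812.50    20,535.5846   164,284.6769   1,478,562.0918
  Σ                 25,616.8224   184,028.9846   1,595,310.8993
P = 25,616.8224.
Convexity = Σ t(t+1)·PV / [P·(1+y)²] = 1,595,310.8993 / (25,616.8224 × 1.058841) = 58.81517.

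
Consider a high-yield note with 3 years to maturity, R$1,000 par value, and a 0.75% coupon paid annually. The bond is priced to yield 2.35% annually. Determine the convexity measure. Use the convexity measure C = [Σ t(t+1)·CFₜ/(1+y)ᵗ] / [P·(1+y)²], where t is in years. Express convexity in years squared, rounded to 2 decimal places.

With y = 0.0235:
  t   CF        PV=CF/(1+0.0235)^t    t·PV        t(t+1)·PV
  1         7.50         7.3278         7.3278          14.6556
  2         7.50         7.1595        14.3191          42.9573
  3     1,007.50       939.6833     2,819.0499      11,276.1997
  Σ                    954.1707     2,840.6968      11,333.8126
P = 954.1707.
Convexity = Σ t(t+1)·PV / [P·(1+y)²] = 11,333.8126 / (954.1707 × 1.047552) = 11.33899.

11.34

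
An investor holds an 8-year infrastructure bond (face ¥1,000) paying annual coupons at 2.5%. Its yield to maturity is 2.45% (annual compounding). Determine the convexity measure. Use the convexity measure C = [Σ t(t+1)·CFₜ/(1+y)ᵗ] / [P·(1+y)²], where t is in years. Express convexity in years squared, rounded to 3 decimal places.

61.220

With y = 0.0245:
  t   CF        PV=CF/(1+0.0245)^t    t·PV        t(t+1)·PV
  1        25.00        24.4021        24.4021          48.8043
  2        25.00        23.8186        47.6372         142.9116
  3        25.00        23.2490        69.7470         278.9879
  4        25.00        22.6930        90.7721         453.8603
  5        25.00        22.1503       110.7516         664.5099
  6        25.00        21.6206       129.7237         908.0662
  7        25.00        21.1036       147.7251       1,181.8008
  8     1,025.00       844.5554     6,756.4435      60,807.9917
  Σ                  1,003.5927     7,377.2024      64,486.9326
P = 1,003.5927.
Convexity = Σ t(t+1)·PV / [P·(1+y)²] = 64,486.9326 / (1,003.5927 × 1.049600) = 61.21957.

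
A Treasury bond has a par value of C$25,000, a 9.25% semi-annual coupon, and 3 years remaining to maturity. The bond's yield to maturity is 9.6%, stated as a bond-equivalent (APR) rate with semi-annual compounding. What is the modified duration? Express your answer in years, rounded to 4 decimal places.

Periodic yield y = 0.048. First find Macaulay duration:
  t   CF        PV=CF/(1+0.048)^t    t·PV
  1     1,156.25     1,103.2920     1,103.2920
  2     1,156.25     1,052.7595     2,105.5191
  3     1,156.25     1,004.5415     3,013.6246
  4     1,156.25       958.5320     3,834.1280
  5     1,156.25       914.6298     4,573.1488
  6    26,156.25    19,742.7563   118,456.5375
  Σ                 24,776.5111   133,086.2500
P = 24,776.5111; Macaulay duration = 133,086.2500 / 24,776.5111 = 5.37147 half-year periods = 2.68573 years.
Modified duration = D_Mac / (1 + y) = 2.68573 / 1.048 = 2.56272 years.

2.5627 years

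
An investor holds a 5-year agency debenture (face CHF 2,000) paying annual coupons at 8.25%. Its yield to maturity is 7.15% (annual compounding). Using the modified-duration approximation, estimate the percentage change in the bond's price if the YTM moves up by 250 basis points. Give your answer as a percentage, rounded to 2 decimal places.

-10.06%

Periodic yield y = 0.0715. Modified duration first:
  t   CF        PV=CF/(1+0.0715)^t    t·PV
  1       165.00       153.9897       153.9897
  2       165.00       143.7142       287.4283
  3       165.00       134.1243       402.3729
  4       165.00       125.1743       500.6973
  5     2,165.00     1,532.8407     7,664.2035
  Σ                  2,089.8432     9,008.6917
P = 2,089.8432; D_Mac = 4.31070 yrs; D_mod = 4.31070/(1+0.0715) = 4.02305 yrs.
ΔP/P ≈ -D_mod · Δy = -4.02305 × (+0.025) = -0.100576 = -10.0576%.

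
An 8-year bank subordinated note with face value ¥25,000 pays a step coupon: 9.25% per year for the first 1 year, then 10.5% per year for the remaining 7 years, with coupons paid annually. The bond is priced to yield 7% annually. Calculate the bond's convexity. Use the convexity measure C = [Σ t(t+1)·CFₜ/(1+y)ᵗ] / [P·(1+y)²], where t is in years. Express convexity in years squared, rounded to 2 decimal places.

With y = 0.07:
  t   CF        PV=CF/(1+0.07)^t    t·PV        t(t+1)·PV
  1     2,312.50     2,161.2150     2,161.2150       4,322.4299
  2     2,625.00     2,292.7767     4,585.5533      13,756.6600
  3     2,625.00     2,142.7819     6,428.3458      25,713.3831
  4     2,625.00     2,002.5999     8,010.3997      40,051.9986
  5     2,625.00     1,871.5887     9,357.9436      56,147.6616
  6     2,625.00     1,749.1483    10,494.8900      73,464.2302
  7     2,625.00     1,634.7181    11,443.0265      91,544.2121
  8    27,625.00    16,078.0015   128,624.0121   1,157,616.1090
  Σ                 29,932.8301   181,105.3860   1,462,616.6845
P = 29,932.8301.
Convexity = Σ t(t+1)·PV / [P·(1+y)²] = 1,462,616.6845 / (29,932.8301 × 1.144900) = 42.67909.

42.68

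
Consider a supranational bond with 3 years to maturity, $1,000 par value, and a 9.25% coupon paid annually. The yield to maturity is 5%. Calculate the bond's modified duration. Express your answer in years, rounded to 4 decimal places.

Periodic yield y = 0.05. First find Macaulay duration:
  t   CF        PV=CF/(1+0.05)^t    t·PV
  1        92.50        88.0952        88.0952
  2        92.50        83.9002       167.8005
  3     1,092.50       943.7426     2,831.2277
  Σ                  1,115.7380     3,087.1234
P = 1,115.7380; Macaulay duration = 3,087.1234 / 1,115.7380 = 2.76689 years.
Modified duration = D_Mac / (1 + y) = 2.76689 / 1.05 = 2.63513 years.

2.6351 years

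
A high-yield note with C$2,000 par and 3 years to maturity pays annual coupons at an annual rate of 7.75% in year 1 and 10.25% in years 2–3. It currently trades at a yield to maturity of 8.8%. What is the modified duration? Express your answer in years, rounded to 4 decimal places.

Periodic yield y = 0.088. First find Macaulay duration:
  t   CF        PV=CF/(1+0.088)^t    t·PV
  1       155.00       142.4632       142.4632
  2       205.00       173.1793       346.3587
  3     2,205.00     1,712.0715     5,136.2146
  Σ                  2,027.7141     5,625.0365
P = 2,027.7141; Macaulay duration = 5,625.0365 / 2,027.7141 = 2.77408 years.
Modified duration = D_Mac / (1 + y) = 2.77408 / 1.088 = 2.54970 years.

2.5497 years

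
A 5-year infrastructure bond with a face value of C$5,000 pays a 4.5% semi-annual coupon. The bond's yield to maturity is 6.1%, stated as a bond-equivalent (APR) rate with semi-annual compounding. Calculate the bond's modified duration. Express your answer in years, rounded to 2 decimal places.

4.38 years

Periodic yield y = 0.0305. First find Macaulay duration:
  t   CF        PV=CF/(1+0.0305)^t    t·PV
  1       112.50       109.1703       109.1703
  2       112.50       105.9392       211.8783
  3       112.50       102.8036       308.4109
  4       112.50        99.7609       399.0438
  5       112.50        96.8083       484.0414
  6       112.50        93.9430       563.6582
  7       112.50        91.1626       638.1380
  8       112.50        88.4644       707.7152
  9       112.50        85.8461       772.6149
  10    5,112.50     3,785.7625    37,857.6246
  Σ                  4,659.6609    42,052.2956
P = 4,659.6609; Macaulay duration = 42,052.2956 / 4,659.6609 = 9.02475 half-year periods = 4.51238 years.
Modified duration = D_Mac / (1 + y) = 4.51238 / 1.0305 = 4.37882 years.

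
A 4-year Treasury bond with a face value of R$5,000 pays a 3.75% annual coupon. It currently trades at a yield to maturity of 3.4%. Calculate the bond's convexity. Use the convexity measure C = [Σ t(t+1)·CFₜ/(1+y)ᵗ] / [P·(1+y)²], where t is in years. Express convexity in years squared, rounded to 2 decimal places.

With y = 0.034:
  t   CF        PV=CF/(1+0.034)^t    t·PV        t(t+1)·PV
  1       187.50       181.3346       181.3346         362.6692
  2       187.50       175.3720       350.7440       1,052.2319
  3       187.50       169.6054       508.8162       2,035.2647
  4     5,187.50     4,538.1198    18,152.4791      90,762.3956
  Σ                  5,064.4318    19,193.3739      94,212.5614
P = 5,064.4318.
Convexity = Σ t(t+1)·PV / [P·(1+y)²] = 94,212.5614 / (5,064.4318 × 1.069156) = 17.39951.

17.40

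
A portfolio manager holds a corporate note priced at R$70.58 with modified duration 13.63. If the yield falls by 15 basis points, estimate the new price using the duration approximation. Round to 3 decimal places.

R$72.023

Duration approximation: ΔP/P ≈ -D_mod · Δy = -13.63 × (-0.0015) = +0.020445.
New price ≈ 70.58 × (1 + 0.020445) = 72.0230081.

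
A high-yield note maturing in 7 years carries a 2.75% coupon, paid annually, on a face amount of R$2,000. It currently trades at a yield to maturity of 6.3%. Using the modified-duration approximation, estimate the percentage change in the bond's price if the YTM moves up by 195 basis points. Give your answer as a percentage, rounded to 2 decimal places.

-11.72%

Periodic yield y = 0.063. Modified duration first:
  t   CF        PV=CF/(1+0.063)^t    t·PV
  1        55.00        51.7404        51.7404
  2        55.00        48.6739        97.3478
  3        55.00        45.7892       137.3675
  4        55.00        43.0754       172.3017
  5        55.00        40.5225       202.6126
  6        55.00        38.1209       228.7254
  7     2,055.00     1,339.9203     9,379.4423
  Σ                  1,607.8426    10,269.5376
P = 1,607.8426; D_Mac = 6.38715 yrs; D_mod = 6.38715/(1+0.063) = 6.00861 yrs.
ΔP/P ≈ -D_mod · Δy = -6.00861 × (+0.0195) = -0.117168 = -11.7168%.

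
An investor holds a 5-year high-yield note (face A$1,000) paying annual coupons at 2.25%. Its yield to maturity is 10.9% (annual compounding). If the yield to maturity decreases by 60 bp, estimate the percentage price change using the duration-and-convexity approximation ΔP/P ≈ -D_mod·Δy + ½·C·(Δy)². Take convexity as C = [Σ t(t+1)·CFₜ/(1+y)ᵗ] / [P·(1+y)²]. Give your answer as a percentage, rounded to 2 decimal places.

+2.60%

With y = 0.109:
  t   CF        PV=CF/(1+0.109)^t    t·PV        t(t+1)·PV
  1        22.50        20.2885        20.2885          40.5771
  2        22.50        18.2945        36.5889         109.7667
  3        22.50        16.4964        49.4891         197.9562
  4        22.50        14.8750        59.4999         297.4996
  5     1,022.50       609.5447     3,047.7237      18,286.3421
  Σ                    679.4991     3,213.5901      18,932.1417
P = 679.4991; D_Mac = 4.72935 yrs; D_mod = 4.26452 yrs; C = 22.65415.
Duration effect: -4.26452 × (-0.006) = +0.025587
Convexity effect: 0.5 × 22.65415 × (-0.006)² = +0.0004078
ΔP/P ≈ +0.025587 + 0.0004078 = +0.025995 = +2.5995%.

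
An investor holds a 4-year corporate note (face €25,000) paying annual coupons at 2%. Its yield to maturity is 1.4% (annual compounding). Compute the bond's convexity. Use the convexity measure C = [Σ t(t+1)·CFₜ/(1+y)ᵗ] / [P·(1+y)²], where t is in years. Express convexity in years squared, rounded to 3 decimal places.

18.709

With y = 0.014:
  t   CF        PV=CF/(1+0.014)^t    t·PV        t(t+1)·PV
  1       500.00       493.0966       493.0966         986.1933
  2       500.00       486.2886       972.5772       2,917.7316
  3       500.00       479.5746     1,438.7237       5,754.8948
  4    25,500.00    24,120.6141    96,482.4564     482,412.2819
  Σ                 25,579.5739    99,386.8539     492,071.1016
P = 25,579.5739.
Convexity = Σ t(t+1)·PV / [P·(1+y)²] = 492,071.1016 / (25,579.5739 × 1.028196) = 18.70935.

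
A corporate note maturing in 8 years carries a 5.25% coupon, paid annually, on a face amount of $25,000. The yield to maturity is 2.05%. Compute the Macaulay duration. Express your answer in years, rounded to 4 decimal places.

Periodic yield y = 0.0205. Discount each cash flow and weight by its year:
  t   CF        PV=CF/(1+0.0205)^t    t·PV
  1     1,312.50     1,286.1342     1,286.1342
  2     1,312.50     1,260.2981     2,520.5963
  3     1,312.50     1,234.9810     3,704.9431
  4     1,312.50     1,210.1725     4,840.6900
  5     1,312.50     1,185.8623     5,929.3116
  6     1,312.50     1,162.0405     6,972.2429
  7     1,312.50     1,138.6972     7,970.8803
  8    26,312.50    22,369.5909   178,956.7268
  Σ                 30,847.7767   212,181.5251
Price P = Σ PV = 30,847.7767.
Macaulay duration = Σ(t·PV) / P = 212,181.5251 / 30,847.7767 = 6.87834 years.

6.8783 years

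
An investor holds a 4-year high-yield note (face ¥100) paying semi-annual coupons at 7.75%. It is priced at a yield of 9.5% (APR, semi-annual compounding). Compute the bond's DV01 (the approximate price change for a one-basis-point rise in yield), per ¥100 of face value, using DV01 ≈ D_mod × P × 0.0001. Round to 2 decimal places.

Periodic yield y = 0.0475.
  t   CF        PV=CF/(1+0.0475)^t    t·PV
  1        3.875         3.6993         3.6993
  2        3.875         3.5315         7.0631
  3        3.875         3.3714        10.1142
  4        3.875         3.2185        12.8741
  5        3.875         3.0726        15.3628
  6        3.875         2.9332        17.5994
  7        3.875         2.8002        19.6016
  8      103.875        71.6603       573.2826
  Σ                     94.2871       659.5971
P = 94.2871; D_Mac = 6.99562 half-year periods = 3.49781 yrs; D_mod = 3.33920 yrs.
DV01 ≈ 3.33920 × 94.2871 × 0.0001 = 0.031484.

¥0.03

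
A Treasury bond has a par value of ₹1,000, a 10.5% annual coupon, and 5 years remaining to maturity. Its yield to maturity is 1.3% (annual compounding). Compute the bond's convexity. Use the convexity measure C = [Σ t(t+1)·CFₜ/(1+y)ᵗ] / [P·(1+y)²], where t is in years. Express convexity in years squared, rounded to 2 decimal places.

With y = 0.013:
  t   CF        PV=CF/(1+0.013)^t    t·PV        t(t+1)·PV
  1       105.00       103.6525       103.6525         207.3050
  2       105.00       102.3223       204.6447         613.9340
  3       105.00       101.0092       303.0276       1,212.1105
  4       105.00        99.7129       398.8518       1,994.2588
  5     1,105.00     1,035.8934     5,179.4668      31,076.8009
  Σ                  1,442.5904     6,189.6434      35,104.4092
P = 1,442.5904.
Convexity = Σ t(t+1)·PV / [P·(1+y)²] = 35,104.4092 / (1,442.5904 × 1.026169) = 23.71372.

23.71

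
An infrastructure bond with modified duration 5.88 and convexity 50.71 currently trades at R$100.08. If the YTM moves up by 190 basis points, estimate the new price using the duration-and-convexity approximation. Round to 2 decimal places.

Duration effect: -D_mod·Δy = -5.88 × (+0.019) = -0.111720
Convexity effect: ½·C·(Δy)² = 0.5 × 50.71 × (0.019)² = +0.009153155
ΔP/P ≈ -0.111720 + 0.009153155 = -0.102566845
New price ≈ 100.08 × (1 - 0.102566845) = 89.8151101524.

R$89.82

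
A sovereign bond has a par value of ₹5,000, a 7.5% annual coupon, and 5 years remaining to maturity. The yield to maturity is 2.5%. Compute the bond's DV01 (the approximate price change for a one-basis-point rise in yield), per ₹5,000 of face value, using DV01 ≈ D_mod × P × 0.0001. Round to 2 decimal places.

₹2.66

Periodic yield y = 0.025.
  t   CF        PV=CF/(1+0.025)^t    t·PV
  1       375.00       365.8537       365.8537
  2       375.00       356.9304       713.8608
  3       375.00       348.2248     1,044.6743
  4       375.00       339.7315     1,358.9260
  5     5,375.00     4,750.7168    23,753.5840
  Σ                  6,161.4571    27,236.8987
P = 6,161.4571; D_Mac = 4.42053 yrs; D_mod = 4.31271 yrs.
DV01 ≈ 4.31271 × 6,161.4571 × 0.0001 = 2.657258.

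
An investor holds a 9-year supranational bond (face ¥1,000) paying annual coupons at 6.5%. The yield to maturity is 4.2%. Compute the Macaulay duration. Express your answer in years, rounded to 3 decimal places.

7.250 years

Periodic yield y = 0.042. Discount each cash flow and weight by its year:
  t   CF        PV=CF/(1+0.042)^t    t·PV
  1        65.00        62.3800        62.3800
  2        65.00        59.8657       119.7314
  3        65.00        57.4527       172.3580
  4        65.00        55.1369       220.5477
  5        65.00        52.9145       264.5725
  6        65.00        50.7817       304.6901
  7        65.00        48.7348       341.1437
  8        65.00        46.7705       374.1636
  9     1,065.00       735.4280     6,618.8516
  Σ                  1,169.4647     8,478.4387
Price P = Σ PV = 1,169.4647.
Macaulay duration = Σ(t·PV) / P = 8,478.4387 / 1,169.4647 = 7.24985 years.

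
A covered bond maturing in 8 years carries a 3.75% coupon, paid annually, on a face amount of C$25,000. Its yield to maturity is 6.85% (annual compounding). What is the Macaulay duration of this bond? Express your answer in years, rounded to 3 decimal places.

6.936 years

Periodic yield y = 0.0685. Discount each cash flow and weight by its year:
  t   CF        PV=CF/(1+0.0685)^t    t·PV
  1       937.50       877.3982       877.3982
  2       937.50       821.1495     1,642.2990
  3       937.50       768.5068     2,305.5203
  4       937.50       719.2389     2,876.9556
  5       937.50       673.1295     3,365.6477
  6       937.50       629.9762     3,779.8570
  7       937.50       589.5893     4,127.1251
  8    25,937.50    15,266.2335   122,129.8684
  Σ                 20,345.2219   141,104.6712
Price P = Σ PV = 20,345.2219.
Macaulay duration = Σ(t·PV) / P = 141,104.6712 / 20,345.2219 = 6.93552 years.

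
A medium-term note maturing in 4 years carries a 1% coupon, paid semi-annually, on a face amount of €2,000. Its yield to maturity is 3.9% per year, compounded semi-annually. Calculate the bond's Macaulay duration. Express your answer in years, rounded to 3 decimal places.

3.926 years

Periodic yield y = 0.0195. Discount each cash flow and weight by its period:
  t   CF        PV=CF/(1+0.0195)^t    t·PV
  1        10.00         9.8087         9.8087
  2        10.00         9.6211        19.2422
  3        10.00         9.4371        28.3113
  4        10.00         9.2566        37.0264
  5        10.00         9.0795        45.3977
  6        10.00         8.9059        53.4353
  7        10.00         8.7355        61.1487
  8     2,010.00     1,722.2580    13,778.0642
  Σ                  1,787.1025    14,032.4345
Price P = Σ PV = 1,787.1025.
Macaulay duration = Σ(t·PV) / P = 14,032.4345 / 1,787.1025 = 7.85206 half-year periods.
In years: 7.85206 / 2 = 3.92603 years.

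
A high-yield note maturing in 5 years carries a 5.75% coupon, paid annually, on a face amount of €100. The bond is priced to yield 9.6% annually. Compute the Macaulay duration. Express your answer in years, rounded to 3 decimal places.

4.436 years

Periodic yield y = 0.096. Discount each cash flow and weight by its year:
  t   CF        PV=CF/(1+0.096)^t    t·PV
  1         5.75         5.2464         5.2464
  2         5.75         4.7868         9.5736
  3         5.75         4.3675        13.1026
  4         5.75         3.9850        15.9399
  5       105.75        66.8694       334.3471
  Σ                     85.2551       378.2096
Price P = Σ PV = 85.2551.
Macaulay duration = Σ(t·PV) / P = 378.2096 / 85.2551 = 4.43621 years.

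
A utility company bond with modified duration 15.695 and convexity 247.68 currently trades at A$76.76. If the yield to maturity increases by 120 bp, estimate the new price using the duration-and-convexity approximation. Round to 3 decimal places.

A$63.672

Duration effect: -D_mod·Δy = -15.695 × (+0.012) = -0.188340
Convexity effect: ½·C·(Δy)² = 0.5 × 247.68 × (0.012)² = +0.01783296
ΔP/P ≈ -0.188340 + 0.01783296 = -0.17050704
New price ≈ 76.76 × (1 - 0.17050704) = 63.6718796096.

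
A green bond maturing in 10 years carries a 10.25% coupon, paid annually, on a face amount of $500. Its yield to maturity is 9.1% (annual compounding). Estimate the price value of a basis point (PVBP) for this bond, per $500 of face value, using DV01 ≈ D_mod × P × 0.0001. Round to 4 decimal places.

Periodic yield y = 0.091.
  t   CF        PV=CF/(1+0.091)^t    t·PV
  1        51.25        46.9753        46.9753
  2        51.25        43.0571        86.1141
  3        51.25        39.4657       118.3970
  4        51.25        36.1739       144.6954
  5        51.25        33.1566       165.7830
  6        51.25        30.3910       182.3462
  7        51.25        27.8561       194.9928
  8        51.25        25.5326       204.2612
  9        51.25        23.4030       210.6268
  10      551.25       230.7284     2,307.2842
  Σ                    536.7397     3,661.4761
P = 536.7397; D_Mac = 6.82170 yrs; D_mod = 6.25270 yrs.
DV01 ≈ 6.25270 × 536.7397 × 0.0001 = 0.335607.

$0.3356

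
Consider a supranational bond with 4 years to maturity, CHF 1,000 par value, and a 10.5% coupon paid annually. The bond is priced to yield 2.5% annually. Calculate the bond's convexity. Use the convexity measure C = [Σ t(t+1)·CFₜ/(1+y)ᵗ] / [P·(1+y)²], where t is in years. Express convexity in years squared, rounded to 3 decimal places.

16.093

With y = 0.025:
  t   CF        PV=CF/(1+0.025)^t    t·PV        t(t+1)·PV
  1       105.00       102.4390       102.4390         204.8780
  2       105.00        99.9405       199.8810         599.6431
  3       105.00        97.5029       292.5088       1,170.0353
  4     1,105.00     1,001.0755     4,004.3019      20,021.5093
  Σ                  1,300.9579     4,599.1307      21,996.0656
P = 1,300.9579.
Convexity = Σ t(t+1)·PV / [P·(1+y)²] = 21,996.0656 / (1,300.9579 × 1.050625) = 16.09289.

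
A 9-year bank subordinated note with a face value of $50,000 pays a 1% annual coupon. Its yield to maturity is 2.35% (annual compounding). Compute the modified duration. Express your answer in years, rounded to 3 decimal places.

Periodic yield y = 0.0235. First find Macaulay duration:
  t   CF        PV=CF/(1+0.0235)^t    t·PV
  1       500.00       488.5198       488.5198
  2       500.00       477.3032       954.6063
  3       500.00       466.3441     1,399.0322
  4       500.00       455.6366     1,822.5465
  5       500.00       445.1750     2,225.8750
  6       500.00       434.9536     2,609.7216
  7       500.00       424.9669     2,974.7681
  8       500.00       415.2094     3,321.6756
  9    50,500.00    40,973.2822   368,759.5400
  Σ                 44,581.3908   384,556.2851
P = 44,581.3908; Macaulay duration = 384,556.2851 / 44,581.3908 = 8.62594 years.
Modified duration = D_Mac / (1 + y) = 8.62594 / 1.0235 = 8.42788 years.

8.428 years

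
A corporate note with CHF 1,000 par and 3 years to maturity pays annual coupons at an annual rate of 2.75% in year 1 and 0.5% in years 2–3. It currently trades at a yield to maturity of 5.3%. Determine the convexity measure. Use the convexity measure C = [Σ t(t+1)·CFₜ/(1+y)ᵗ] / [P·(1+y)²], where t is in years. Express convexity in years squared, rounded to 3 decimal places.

With y = 0.053:
  t   CF        PV=CF/(1+0.053)^t    t·PV        t(t+1)·PV
  1        27.50        26.1159        26.1159          52.2317
  2         5.00         4.5093         9.0187          27.0561
  3     1,005.00       860.7578     2,582.2733      10,329.0932
  Σ                    891.3830     2,617.4078      10,408.3809
P = 891.3830.
Convexity = Σ t(t+1)·PV / [P·(1+y)²] = 10,408.3809 / (891.3830 × 1.108809) = 10.53082.

10.531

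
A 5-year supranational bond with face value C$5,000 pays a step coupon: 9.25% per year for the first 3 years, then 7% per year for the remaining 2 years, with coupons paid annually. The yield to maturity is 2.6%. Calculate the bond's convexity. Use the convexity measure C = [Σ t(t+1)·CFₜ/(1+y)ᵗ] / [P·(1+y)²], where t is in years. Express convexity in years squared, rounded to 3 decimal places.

With y = 0.026:
  t   CF        PV=CF/(1+0.026)^t    t·PV        t(t+1)·PV
  1       462.50       450.7797       450.7797         901.5595
  2       462.50       439.3565       878.7129       2,636.1388
  3       462.50       428.2227     1,284.6680       5,138.6720
  4       350.00       315.8483     1,263.3934       6,316.9668
  5     5,350.00     4,705.6214    23,528.1068     141,168.6407
  Σ                  6,339.8286    27,405.6608     156,161.9778
P = 6,339.8286.
Convexity = Σ t(t+1)·PV / [P·(1+y)²] = 156,161.9778 / (6,339.8286 × 1.052676) = 23.39931.

23.399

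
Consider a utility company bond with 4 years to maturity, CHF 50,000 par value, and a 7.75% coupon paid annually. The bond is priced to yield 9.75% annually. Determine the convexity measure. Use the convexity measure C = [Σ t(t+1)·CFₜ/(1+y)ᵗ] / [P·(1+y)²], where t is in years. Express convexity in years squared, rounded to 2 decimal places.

14.26

With y = 0.0975:
  t   CF        PV=CF/(1+0.0975)^t    t·PV        t(t+1)·PV
  1     3,875.00     3,530.7517     3,530.7517       7,061.5034
  2     3,875.00     3,217.0858     6,434.1717      19,302.5150
  3     3,875.00     2,931.2855     8,793.8565      35,175.4260
  4    53,875.00    37,133.7806   148,535.1225     742,675.6127
  Σ                 46,812.9037   167,293.9024     804,215.0572
P = 46,812.9037.
Convexity = Σ t(t+1)·PV / [P·(1+y)²] = 804,215.0572 / (46,812.9037 × 1.204506) = 14.26256.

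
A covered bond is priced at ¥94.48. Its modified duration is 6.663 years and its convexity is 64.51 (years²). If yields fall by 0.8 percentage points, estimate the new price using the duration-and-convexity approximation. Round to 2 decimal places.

¥99.71

Duration effect: -D_mod·Δy = -6.663 × (-0.008) = +0.053304
Convexity effect: ½·C·(Δy)² = 0.5 × 64.51 × (-0.008)² = +0.00206432
ΔP/P ≈ +0.053304 + 0.00206432 = +0.05536832
New price ≈ 94.48 × (1 + 0.05536832) = 99.7111988736.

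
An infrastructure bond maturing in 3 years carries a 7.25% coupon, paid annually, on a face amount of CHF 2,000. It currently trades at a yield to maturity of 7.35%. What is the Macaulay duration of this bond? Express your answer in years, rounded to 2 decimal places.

Periodic yield y = 0.0735. Discount each cash flow and weight by its year:
  t   CF        PV=CF/(1+0.0735)^t    t·PV
  1       145.00       135.0722       135.0722
  2       145.00       125.8241       251.6482
  3     2,145.00     1,733.8884     5,201.6653
  Σ                  1,994.7848     5,588.3857
Price P = Σ PV = 1,994.7848.
Macaulay duration = Σ(t·PV) / P = 5,588.3857 / 1,994.7848 = 2.80150 years.

2.80 years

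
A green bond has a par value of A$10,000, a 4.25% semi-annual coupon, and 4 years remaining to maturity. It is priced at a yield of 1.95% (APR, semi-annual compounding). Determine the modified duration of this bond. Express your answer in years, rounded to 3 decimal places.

Periodic yield y = 0.00975. First find Macaulay duration:
  t   CF        PV=CF/(1+0.00975)^t    t·PV
  1       212.50       210.4481       210.4481
  2       212.50       208.4161       416.8321
  3       212.50       206.4036       619.2109
  4       212.50       204.4106       817.6425
  5       212.50       202.4369     1,012.1844
  6       212.50       200.4822     1,202.8930
  7       212.50       198.5463     1,389.8244
  8    10,212.50     9,449.7686    75,598.1490
  Σ                 10,880.9125    81,267.1845
P = 10,880.9125; Macaulay duration = 81,267.1845 / 10,880.9125 = 7.46878 half-year periods = 3.73439 years.
Modified duration = D_Mac / (1 + y) = 3.73439 / 1.00975 = 3.69833 years.

3.698 years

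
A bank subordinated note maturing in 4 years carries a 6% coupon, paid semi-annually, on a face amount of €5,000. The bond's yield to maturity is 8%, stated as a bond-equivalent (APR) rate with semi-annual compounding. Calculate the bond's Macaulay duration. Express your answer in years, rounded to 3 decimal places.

3.599 years

Periodic yield y = 0.04. Discount each cash flow and weight by its period:
  t   CF        PV=CF/(1+0.04)^t    t·PV
  1       150.00       144.2308       144.2308
  2       150.00       138.6834       277.3669
  3       150.00       133.3495       400.0484
  4       150.00       128.2206       512.8825
  5       150.00       123.2891       616.4453
  6       150.00       118.5472       711.2831
  7       150.00       113.9877       797.9137
  8     5,150.00     3,763.0546    30,104.4364
  Σ                  4,663.3628    33,564.6071
Price P = Σ PV = 4,663.3628.
Macaulay duration = Σ(t·PV) / P = 33,564.6071 / 4,663.3628 = 7.19751 half-year periods.
In years: 7.19751 / 2 = 3.59876 years.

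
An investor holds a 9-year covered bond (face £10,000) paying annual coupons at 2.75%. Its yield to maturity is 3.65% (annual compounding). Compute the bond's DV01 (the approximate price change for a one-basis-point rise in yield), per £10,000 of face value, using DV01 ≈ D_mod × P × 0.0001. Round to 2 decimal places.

£7.24

Periodic yield y = 0.0365.
  t   CF        PV=CF/(1+0.0365)^t    t·PV
  1       275.00       265.3160       265.3160
  2       275.00       255.9730       511.9459
  3       275.00       246.9590       740.8769
  4       275.00       238.2624       953.0495
  5       275.00       229.8720     1,149.3602
  6       275.00       221.7772     1,330.6631
  7       275.00       213.9674     1,497.7716
  8       275.00       206.4326     1,651.4606
  9    10,275.00     7,441.4586    66,973.1278
  Σ                  9,320.0181    75,073.5716
P = 9,320.0181; D_Mac = 8.05509 yrs; D_mod = 7.77143 yrs.
DV01 ≈ 7.77143 × 9,320.0181 × 0.0001 = 7.242988.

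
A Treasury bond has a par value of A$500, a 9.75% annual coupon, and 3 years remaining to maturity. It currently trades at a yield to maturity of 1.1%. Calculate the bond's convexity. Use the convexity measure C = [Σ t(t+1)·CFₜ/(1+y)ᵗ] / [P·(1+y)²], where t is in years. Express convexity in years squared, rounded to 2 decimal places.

10.54

With y = 0.011:
  t   CF        PV=CF/(1+0.011)^t    t·PV        t(t+1)·PV
  1        48.75        48.2196        48.2196          96.4392
  2        48.75        47.6949        95.3899         286.1696
  3       548.75       531.0325     1,593.0974       6,372.3895
  Σ                    626.9470     1,736.7068       6,754.9983
P = 626.9470.
Convexity = Σ t(t+1)·PV / [P·(1+y)²] = 6,754.9983 / (626.9470 × 1.022121) = 10.54125.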